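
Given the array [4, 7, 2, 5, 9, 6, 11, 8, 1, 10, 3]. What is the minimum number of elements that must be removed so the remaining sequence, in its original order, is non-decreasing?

Fewest deletions = n − (longest non-decreasing subsequence).
Patience tails:
4 → extends → [4]
7 → extends → [4, 7]
2 → replaces 4 → [2, 7]
5 → replaces 7 → [2, 5]
9 → extends → [2, 5, 9]
6 → replaces 9 → [2, 5, 6]
11 → extends → [2, 5, 6, 11]
8 → replaces 11 → [2, 5, 6, 8]
1 → replaces 2 → [1, 5, 6, 8]
10 → extends → [1, 5, 6, 8, 10]
3 → replaces 5 → [1, 3, 6, 8, 10]
Longest non-decreasing subsequence has length 5, so deletions = 11 − 5 = 6.

6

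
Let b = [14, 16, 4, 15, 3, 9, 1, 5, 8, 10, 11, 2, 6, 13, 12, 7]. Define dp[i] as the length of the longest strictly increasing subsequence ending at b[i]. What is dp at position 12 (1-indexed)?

2

dp[i] = 1 + max{dp[j] : j<i, b[j]<b[i]} (or 1 if no such j):
i:      1  2  3  4  5  6  7  8  9 10 11 12 13 14 15 16
b[i]:  14 16  4 15  3  9  1  5  8 10 11  2  6 13 12  7
dp:     1  2  1  2  1  2  1  2  3  4  5  2  3  6  6  4
At index 12 the value is 2.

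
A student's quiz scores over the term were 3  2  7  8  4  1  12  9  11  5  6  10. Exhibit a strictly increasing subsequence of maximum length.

Patience tails give the LIS length; then backtrack through the dp parents:
3 → extends → [3]
2 → replaces 3 → [2]
7 → extends → [2, 7]
8 → extends → [2, 7, 8]
4 → replaces 7 → [2, 4, 8]
1 → replaces 2 → [1, 4, 8]
12 → extends → [1, 4, 8, 12]
9 → replaces 12 → [1, 4, 8, 9]
11 → extends → [1, 4, 8, 9, 11]
5 → replaces 8 → [1, 4, 5, 9, 11]
6 → replaces 9 → [1, 4, 5, 6, 11]
10 → replaces 11 → [1, 4, 5, 6, 10]
Length 5; one witness is 3, 7, 8, 9, 11.

3, 7, 8, 9, 11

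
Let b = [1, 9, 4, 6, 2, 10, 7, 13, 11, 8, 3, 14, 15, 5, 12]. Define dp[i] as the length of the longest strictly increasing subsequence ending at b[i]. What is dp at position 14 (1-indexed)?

4

dp[i] = 1 + max{dp[j] : j<i, b[j]<b[i]} (or 1 if no such j):
i:      1  2  3  4  5  6  7  8  9 10 11 12 13 14 15
b[i]:   1  9  4  6  2 10  7 13 11  8  3 14 15  5 12
dp:     1  2  2  3  2  4  4  5  5  5  3  6  7  4  6
At index 14 the value is 4.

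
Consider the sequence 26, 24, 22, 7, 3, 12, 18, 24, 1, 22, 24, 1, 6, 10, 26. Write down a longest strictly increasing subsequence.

Patience tails give the LIS length; then backtrack through the dp parents:
26 → extends → [26]
24 → replaces 26 → [24]
22 → replaces 24 → [22]
7 → replaces 22 → [7]
3 → replaces 7 → [3]
12 → extends → [3, 12]
18 → extends → [3, 12, 18]
24 → extends → [3, 12, 18, 24]
1 → replaces 3 → [1, 12, 18, 24]
22 → replaces 24 → [1, 12, 18, 22]
24 → extends → [1, 12, 18, 22, 24]
1 → already a tail → [1, 12, 18, 22, 24]
6 → replaces 12 → [1, 6, 18, 22, 24]
10 → replaces 18 → [1, 6, 10, 22, 24]
26 → extends → [1, 6, 10, 22, 24, 26]
Length 6; one witness is 7, 12, 18, 22, 24, 26.

7, 12, 18, 22, 24, 26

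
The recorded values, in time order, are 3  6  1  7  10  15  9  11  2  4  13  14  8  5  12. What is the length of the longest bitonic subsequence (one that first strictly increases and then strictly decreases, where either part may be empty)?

inc[i] = longest strictly increasing subsequence ending at i; dec[i] = longest strictly decreasing subsequence starting at i:
i:      1  2  3  4  5  6  7  8  9 10 11 12 13 14 15
a[i]:   3  6  1  7 10 15  9 11  2  4 13 14  8  5 12
inc:    1  2  1  3  4  5  4  5  2  3  6  7  4  4  6
dec:    2  2  1  2  4  4  3  3  1  1  3  3  2  1  1
Best peak at i=12 (value 14): inc=7, dec=3, length 7+3−1 = 9.

9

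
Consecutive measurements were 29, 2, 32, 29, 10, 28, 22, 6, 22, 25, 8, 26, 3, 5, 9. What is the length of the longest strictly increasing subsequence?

Let dp[i] be the length of the longest such subsequence ending at index i:
i:      1  2  3  4  5  6  7  8  9 10 11 12 13 14 15
a[i]:  29  2 32 29 10 28 22  6 22 25  8 26  3  5  9
dp:     1  1  2  2  2  3  3  2  3  4  3  5  2  3  4
Maximum dp value is 5.

5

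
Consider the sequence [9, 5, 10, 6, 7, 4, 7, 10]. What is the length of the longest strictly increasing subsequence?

Let dp[i] be the length of the longest such subsequence ending at index i:
i:      1  2  3  4  5  6  7  8
a[i]:   9  5 10  6  7  4  7 10
dp:     1  1  2  2  3  1  3  4
Maximum dp value is 4.

4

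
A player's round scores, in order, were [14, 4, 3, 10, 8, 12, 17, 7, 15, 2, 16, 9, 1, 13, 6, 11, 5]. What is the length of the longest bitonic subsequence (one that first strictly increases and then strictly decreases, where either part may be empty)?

inc[i] = longest strictly increasing subsequence ending at i; dec[i] = longest strictly decreasing subsequence starting at i:
i:      1  2  3  4  5  6  7  8  9 10 11 12 13 14 15 16 17
a[i]:  14  4  3 10  8 12 17  7 15  2 16  9  1 13  6 11  5
inc:    1  1  1  2  2  3  4  2  4  1  5  3  1  4  2  4  2
dec:    6  4  3  5  4  4  5  3  4  2  4  3  1  3  2  2  1
Best peak at i=7 (value 17): inc=4, dec=5, length 4+5−1 = 8.

8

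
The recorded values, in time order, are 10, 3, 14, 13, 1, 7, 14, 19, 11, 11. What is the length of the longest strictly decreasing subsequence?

Negate each value so 'decreasing' becomes 'increasing', then run patience tails on the negated sequence:
-10 → extends → [-10]
-3 → extends → [-10, -3]
-14 → replaces -10 → [-14, -3]
-13 → replaces -3 → [-14, -13]
-1 → extends → [-14, -13, -1]
-7 → replaces -1 → [-14, -13, -7]
-14 → already a tail → [-14, -13, -7]
-19 → replaces -14 → [-19, -13, -7]
-11 → replaces -7 → [-19, -13, -11]
-11 → already a tail → [-19, -13, -11]
Three tails, so the longest strictly decreasing subsequence of the original has length 3.

3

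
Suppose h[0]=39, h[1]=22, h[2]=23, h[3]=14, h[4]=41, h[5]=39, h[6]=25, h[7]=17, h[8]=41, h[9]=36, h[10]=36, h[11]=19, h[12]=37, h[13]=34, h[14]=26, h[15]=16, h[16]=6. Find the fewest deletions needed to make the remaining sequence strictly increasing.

12

Fewest deletions = n − (longest strictly increasing subsequence).
i:      0  1  2  3  4  5  6  7  8  9 10 11 12 13 14 15 16
h[i]:  39 22 23 14 41 39 25 17 41 36 36 19 37 34 26 16  6
dp:     1  1  2  1  3  3  3  2  4  4  4  3  5  4  4  2  1
max dp = 5, so deletions = 17 − 5 = 12.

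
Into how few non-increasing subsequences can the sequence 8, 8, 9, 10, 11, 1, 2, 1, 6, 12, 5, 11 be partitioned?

Place each on the leftmost legal pile:
8 → new pile 1 (tops now [8])
8 → pile 1 (tops now [8])
9 → new pile 2 (tops now [8, 9])
10 → new pile 3 (tops now [8, 9, 10])
11 → new pile 4 (tops now [8, 9, 10, 11])
1 → pile 1 (tops now [1, 9, 10, 11])
2 → pile 2 (tops now [1, 2, 10, 11])
1 → pile 1 (tops now [1, 2, 10, 11])
6 → pile 3 (tops now [1, 2, 6, 11])
12 → new pile 5 (tops now [1, 2, 6, 11, 12])
5 → pile 3 (tops now [1, 2, 5, 11, 12])
11 → pile 4 (tops now [1, 2, 5, 11, 12])
Five piles.

5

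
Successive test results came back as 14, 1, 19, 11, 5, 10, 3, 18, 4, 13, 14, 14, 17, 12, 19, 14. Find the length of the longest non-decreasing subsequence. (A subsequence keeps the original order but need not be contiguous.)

8

Track the smallest tail for each achievable length (allowing ties):
14 → extends → [14]
1 → replaces 14 → [1]
19 → extends → [1, 19]
11 → replaces 19 → [1, 11]
5 → replaces 11 → [1, 5]
10 → extends → [1, 5, 10]
3 → replaces 5 → [1, 3, 10]
18 → extends → [1, 3, 10, 18]
4 → replaces 10 → [1, 3, 4, 18]
13 → replaces 18 → [1, 3, 4, 13]
14 → extends → [1, 3, 4, 13, 14]
14 → extends → [1, 3, 4, 13, 14, 14]
17 → extends → [1, 3, 4, 13, 14, 14, 17]
12 → replaces 13 → [1, 3, 4, 12, 14, 14, 17]
19 → extends → [1, 3, 4, 12, 14, 14, 17, 19]
14 → replaces 17 → [1, 3, 4, 12, 14, 14, 14, 19]
Eight tails, so the longest non-decreasing subsequence has length 8 (e.g. 1, 5, 10, 13, 14, 14, 17, 19).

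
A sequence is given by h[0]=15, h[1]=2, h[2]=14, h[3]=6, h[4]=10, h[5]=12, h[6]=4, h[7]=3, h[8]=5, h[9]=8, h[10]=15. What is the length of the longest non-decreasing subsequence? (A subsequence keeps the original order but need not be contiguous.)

5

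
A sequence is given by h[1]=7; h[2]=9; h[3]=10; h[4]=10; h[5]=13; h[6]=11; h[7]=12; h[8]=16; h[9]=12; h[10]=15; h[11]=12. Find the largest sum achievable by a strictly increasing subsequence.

Let S[i] be the best sum of a strictly increasing subsequence ending at i:
i:      1  2  3  4  5  6  7  8  9 10 11
h[i]:   7  9 10 10 13 11 12 16 12 15 12
S:      7 16 26 26 39 37 49 65 49 64 49
Maximum is 65 (e.g. 7 + 9 + 10 + 11 + 12 + 16).

65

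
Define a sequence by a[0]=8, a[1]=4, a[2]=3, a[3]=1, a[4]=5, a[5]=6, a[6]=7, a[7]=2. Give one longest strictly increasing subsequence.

4, 5, 6, 7

Patience tails give the LIS length; then backtrack through the dp parents:
8 → extends → [8]
4 → replaces 8 → [4]
3 → replaces 4 → [3]
1 → replaces 3 → [1]
5 → extends → [1, 5]
6 → extends → [1, 5, 6]
7 → extends → [1, 5, 6, 7]
2 → replaces 5 → [1, 2, 6, 7]
Length 4; one witness is 4, 5, 6, 7.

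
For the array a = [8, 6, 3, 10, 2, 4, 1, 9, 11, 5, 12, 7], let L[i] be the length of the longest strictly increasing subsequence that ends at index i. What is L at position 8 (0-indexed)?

dp[i] = 1 + max{dp[j] : j<i, a[j]<a[i]} (or 1 if no such j):
i:      0  1  2  3  4  5  6  7  8  9 10 11
a[i]:   8  6  3 10  2  4  1  9 11  5 12  7
dp:     1  1  1  2  1  2  1  3  4  3  5  4
At index 8 the value is 4.

4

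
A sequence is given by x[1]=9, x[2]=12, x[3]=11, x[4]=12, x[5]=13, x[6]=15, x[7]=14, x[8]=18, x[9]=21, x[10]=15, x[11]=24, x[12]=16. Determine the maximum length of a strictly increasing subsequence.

Track the smallest tail for each achievable length (strict):
9 → extends → [9]
12 → extends → [9, 12]
11 → replaces 12 → [9, 11]
12 → extends → [9, 11, 12]
13 → extends → [9, 11, 12, 13]
15 → extends → [9, 11, 12, 13, 15]
14 → replaces 15 → [9, 11, 12, 13, 14]
18 → extends → [9, 11, 12, 13, 14, 18]
21 → extends → [9, 11, 12, 13, 14, 18, 21]
15 → replaces 18 → [9, 11, 12, 13, 14, 15, 21]
24 → extends → [9, 11, 12, 13, 14, 15, 21, 24]
16 → replaces 21 → [9, 11, 12, 13, 14, 15, 16, 24]
Eight tails, so the longest strictly increasing subsequence has length 8 (e.g. 9, 11, 12, 13, 15, 18, 21, 24).

8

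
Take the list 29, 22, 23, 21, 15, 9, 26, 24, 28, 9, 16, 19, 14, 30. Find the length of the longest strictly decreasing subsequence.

5

Let dp[i] be the longest strictly decreasing subsequence ending at i:
i:      1  2  3  4  5  6  7  8  9 10 11 12 13 14
a[i]:  29 22 23 21 15  9 26 24 28  9 16 19 14 30
dp:     1  2  2  3  4  5  2  3  2  5  4  4  5  1
Maximum is 5.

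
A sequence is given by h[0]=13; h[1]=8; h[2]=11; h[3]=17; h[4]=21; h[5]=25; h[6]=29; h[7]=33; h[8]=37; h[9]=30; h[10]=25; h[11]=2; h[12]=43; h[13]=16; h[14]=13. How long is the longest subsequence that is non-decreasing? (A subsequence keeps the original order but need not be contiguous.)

9

Track the smallest tail for each achievable length (allowing ties):
13 → extends → [13]
8 → replaces 13 → [8]
11 → extends → [8, 11]
17 → extends → [8, 11, 17]
21 → extends → [8, 11, 17, 21]
25 → extends → [8, 11, 17, 21, 25]
29 → extends → [8, 11, 17, 21, 25, 29]
33 → extends → [8, 11, 17, 21, 25, 29, 33]
37 → extends → [8, 11, 17, 21, 25, 29, 33, 37]
30 → replaces 33 → [8, 11, 17, 21, 25, 29, 30, 37]
25 → replaces 29 → [8, 11, 17, 21, 25, 25, 30, 37]
2 → replaces 8 → [2, 11, 17, 21, 25, 25, 30, 37]
43 → extends → [2, 11, 17, 21, 25, 25, 30, 37, 43]
16 → replaces 17 → [2, 11, 16, 21, 25, 25, 30, 37, 43]
13 → replaces 16 → [2, 11, 13, 21, 25, 25, 30, 37, 43]
Nine tails, so the longest non-decreasing subsequence has length 9 (e.g. 8, 11, 17, 21, 25, 29, 33, 37, 43).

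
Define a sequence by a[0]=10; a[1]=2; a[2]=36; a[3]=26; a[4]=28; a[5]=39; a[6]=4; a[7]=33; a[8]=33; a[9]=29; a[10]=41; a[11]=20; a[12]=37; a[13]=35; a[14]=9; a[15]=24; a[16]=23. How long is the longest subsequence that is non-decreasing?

Track the smallest tail for each achievable length (allowing ties):
10 → extends → [10]
2 → replaces 10 → [2]
36 → extends → [2, 36]
26 → replaces 36 → [2, 26]
28 → extends → [2, 26, 28]
39 → extends → [2, 26, 28, 39]
4 → replaces 26 → [2, 4, 28, 39]
33 → replaces 39 → [2, 4, 28, 33]
33 → extends → [2, 4, 28, 33, 33]
29 → replaces 33 → [2, 4, 28, 29, 33]
41 → extends → [2, 4, 28, 29, 33, 41]
20 → replaces 28 → [2, 4, 20, 29, 33, 41]
37 → replaces 41 → [2, 4, 20, 29, 33, 37]
35 → replaces 37 → [2, 4, 20, 29, 33, 35]
9 → replaces 20 → [2, 4, 9, 29, 33, 35]
24 → replaces 29 → [2, 4, 9, 24, 33, 35]
23 → replaces 24 → [2, 4, 9, 23, 33, 35]
Six tails, so the longest non-decreasing subsequence has length 6 (e.g. 10, 26, 28, 33, 33, 41).

6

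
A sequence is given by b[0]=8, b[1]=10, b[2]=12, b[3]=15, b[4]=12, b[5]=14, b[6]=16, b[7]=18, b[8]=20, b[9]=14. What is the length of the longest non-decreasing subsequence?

8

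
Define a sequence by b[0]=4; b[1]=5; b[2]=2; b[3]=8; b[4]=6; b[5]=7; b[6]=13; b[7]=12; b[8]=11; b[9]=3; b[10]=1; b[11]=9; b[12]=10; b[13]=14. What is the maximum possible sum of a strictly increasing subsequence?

55

Let S[i] be the best sum of a strictly increasing subsequence ending at i:
i:      0  1  2  3  4  5  6  7  8  9 10 11 12 13
b[i]:   4  5  2  8  6  7 13 12 11  3  1  9 10 14
S:      4  9  2 17 15 22 35 34 33  5  1 31 41 55
Maximum is 55 (e.g. 4 + 5 + 6 + 7 + 9 + 10 + 14).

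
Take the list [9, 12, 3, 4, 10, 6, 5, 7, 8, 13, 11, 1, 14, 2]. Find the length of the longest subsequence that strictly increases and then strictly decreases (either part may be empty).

inc[i] = longest strictly increasing subsequence ending at i; dec[i] = longest strictly decreasing subsequence starting at i:
i:      1  2  3  4  5  6  7  8  9 10 11 12 13 14
a[i]:   9 12  3  4 10  6  5  7  8 13 11  1 14  2
inc:    1  2  1  2  3  3  3  4  5  6  6  1  7  2
dec:    4  5  2  2  4  3  2  2  2  3  2  1  2  1
Best peak at i=10 (value 13): inc=6, dec=3, length 6+3−1 = 8.

8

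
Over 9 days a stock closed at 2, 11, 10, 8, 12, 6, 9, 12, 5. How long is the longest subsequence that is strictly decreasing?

5

Let dp[i] be the longest strictly decreasing subsequence ending at i:
i:      1  2  3  4  5  6  7  8  9
a[i]:   2 11 10  8 12  6  9 12  5
dp:     1  1  2  3  1  4  3  1  5
Maximum is 5.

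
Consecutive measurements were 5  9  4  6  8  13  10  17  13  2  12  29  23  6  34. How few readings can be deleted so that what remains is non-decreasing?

8

Fewest deletions = n − (longest non-decreasing subsequence).
i:      1  2  3  4  5  6  7  8  9 10 11 12 13 14 15
a[i]:   5  9  4  6  8 13 10 17 13  2 12 29 23  6 34
dp:     1  2  1  2  3  4  4  5  5  1  5  6  6  3  7
max dp = 7, so deletions = 15 − 7 = 8.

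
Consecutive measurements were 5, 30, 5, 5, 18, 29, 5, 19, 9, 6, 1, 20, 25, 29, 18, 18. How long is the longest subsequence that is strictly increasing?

6

Track the smallest tail for each achievable length (strict):
5 → extends → [5]
30 → extends → [5, 30]
5 → already a tail → [5, 30]
5 → already a tail → [5, 30]
18 → replaces 30 → [5, 18]
29 → extends → [5, 18, 29]
5 → already a tail → [5, 18, 29]
19 → replaces 29 → [5, 18, 19]
9 → replaces 18 → [5, 9, 19]
6 → replaces 9 → [5, 6, 19]
1 → replaces 5 → [1, 6, 19]
20 → extends → [1, 6, 19, 20]
25 → extends → [1, 6, 19, 20, 25]
29 → extends → [1, 6, 19, 20, 25, 29]
18 → replaces 19 → [1, 6, 18, 20, 25, 29]
18 → already a tail → [1, 6, 18, 20, 25, 29]
Six tails, so the longest strictly increasing subsequence has length 6 (e.g. 5, 18, 19, 20, 25, 29).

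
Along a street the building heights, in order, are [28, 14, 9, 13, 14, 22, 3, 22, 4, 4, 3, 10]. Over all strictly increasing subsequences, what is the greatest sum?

58

Let S[i] be the best sum of a strictly increasing subsequence ending at i:
i:      1  2  3  4  5  6  7  8  9 10 11 12
a[i]:  28 14  9 13 14 22  3 22  4  4  3 10
S:     28 14  9 22 36 58  3 58  7  7  3 19
Maximum is 58 (e.g. 9 + 13 + 14 + 22).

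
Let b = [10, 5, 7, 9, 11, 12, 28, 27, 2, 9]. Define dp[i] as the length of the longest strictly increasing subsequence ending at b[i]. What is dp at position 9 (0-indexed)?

3

dp[i] = 1 + max{dp[j] : j<i, b[j]<b[i]} (or 1 if no such j):
i:      0  1  2  3  4  5  6  7  8  9
b[i]:  10  5  7  9 11 12 28 27  2  9
dp:     1  1  2  3  4  5  6  6  1  3
At index 9 the value is 3.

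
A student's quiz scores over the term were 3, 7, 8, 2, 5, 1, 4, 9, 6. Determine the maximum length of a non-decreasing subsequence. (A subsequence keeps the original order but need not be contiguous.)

Let dp[i] be the length of the longest such subsequence ending at index i:
i:     1 2 3 4 5 6 7 8 9
a[i]:  3 7 8 2 5 1 4 9 6
dp:    1 2 3 1 2 1 2 4 3
Maximum dp value is 4.

4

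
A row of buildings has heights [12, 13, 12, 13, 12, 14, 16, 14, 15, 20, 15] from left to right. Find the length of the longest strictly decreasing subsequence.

Let dp[i] be the longest strictly decreasing subsequence ending at i:
i:      1  2  3  4  5  6  7  8  9 10 11
a[i]:  12 13 12 13 12 14 16 14 15 20 15
dp:     1  1  2  1  2  1  1  2  2  1  2
Maximum is 2.

2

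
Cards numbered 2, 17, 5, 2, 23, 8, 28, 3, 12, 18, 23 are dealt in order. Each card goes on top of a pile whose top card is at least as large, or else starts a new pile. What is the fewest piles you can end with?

The minimum number of non-increasing subsequences covering a sequence equals the length of its longest strictly increasing subsequence.
LIS length is 6 (e.g. 2, 5, 8, 12, 18, 23), so 6 piles are needed.

6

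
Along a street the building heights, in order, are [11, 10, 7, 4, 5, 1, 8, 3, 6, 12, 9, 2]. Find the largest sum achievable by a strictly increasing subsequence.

29

Let S[i] be the best sum of a strictly increasing subsequence ending at i:
i:      1  2  3  4  5  6  7  8  9 10 11 12
a[i]:  11 10  7  4  5  1  8  3  6 12  9  2
S:     11 10  7  4  9  1 17  4 15 29 26  3
Maximum is 29 (e.g. 4 + 5 + 8 + 12).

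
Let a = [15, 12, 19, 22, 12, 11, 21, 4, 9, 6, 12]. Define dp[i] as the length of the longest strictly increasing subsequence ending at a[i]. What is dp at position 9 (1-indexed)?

dp[i] = 1 + max{dp[j] : j<i, a[j]<a[i]} (or 1 if no such j):
i:      1  2  3  4  5  6  7  8  9 10 11
a[i]:  15 12 19 22 12 11 21  4  9  6 12
dp:     1  1  2  3  1  1  3  1  2  2  3
At index 9 the value is 2.

2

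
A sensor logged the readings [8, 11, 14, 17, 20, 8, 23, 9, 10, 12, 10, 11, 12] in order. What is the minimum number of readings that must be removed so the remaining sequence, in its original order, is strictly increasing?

7

Fewest deletions = n − (longest strictly increasing subsequence).
i:      1  2  3  4  5  6  7  8  9 10 11 12 13
a[i]:   8 11 14 17 20  8 23  9 10 12 10 11 12
dp:     1  2  3  4  5  1  6  2  3  4  3  4  5
max dp = 6, so deletions = 13 − 6 = 7.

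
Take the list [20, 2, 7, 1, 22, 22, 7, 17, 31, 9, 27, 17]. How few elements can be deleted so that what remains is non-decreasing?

7

Fewest deletions = n − (longest non-decreasing subsequence).
Patience tails:
20 → extends → [20]
2 → replaces 20 → [2]
7 → extends → [2, 7]
1 → replaces 2 → [1, 7]
22 → extends → [1, 7, 22]
22 → extends → [1, 7, 22, 22]
7 → replaces 22 → [1, 7, 7, 22]
17 → replaces 22 → [1, 7, 7, 17]
31 → extends → [1, 7, 7, 17, 31]
9 → replaces 17 → [1, 7, 7, 9, 31]
27 → replaces 31 → [1, 7, 7, 9, 27]
17 → replaces 27 → [1, 7, 7, 9, 17]
Longest non-decreasing subsequence has length 5, so deletions = 12 − 5 = 7.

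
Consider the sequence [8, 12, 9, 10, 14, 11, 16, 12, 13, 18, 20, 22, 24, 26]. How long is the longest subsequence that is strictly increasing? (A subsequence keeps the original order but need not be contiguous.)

11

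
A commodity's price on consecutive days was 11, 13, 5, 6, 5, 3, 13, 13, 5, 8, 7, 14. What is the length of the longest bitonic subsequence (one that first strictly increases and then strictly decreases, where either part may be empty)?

5

inc[i] = longest strictly increasing subsequence ending at i; dec[i] = longest strictly decreasing subsequence starting at i:
i:      1  2  3  4  5  6  7  8  9 10 11 12
a[i]:  11 13  5  6  5  3 13 13  5  8  7 14
inc:    1  2  1  2  1  1  3  3  2  3  3  4
dec:    4  4  2  3  2  1  3  3  1  2  1  1
Best peak at i=2 (value 13): inc=2, dec=4, length 2+4−1 = 5.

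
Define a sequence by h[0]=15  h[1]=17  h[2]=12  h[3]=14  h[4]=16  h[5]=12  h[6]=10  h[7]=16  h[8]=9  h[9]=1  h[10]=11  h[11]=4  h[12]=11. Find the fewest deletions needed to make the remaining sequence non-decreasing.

9

Fewest deletions = n − (longest non-decreasing subsequence).
i:      0  1  2  3  4  5  6  7  8  9 10 11 12
h[i]:  15 17 12 14 16 12 10 16  9  1 11  4 11
dp:     1  2  1  2  3  2  1  4  1  1  2  2  3
max dp = 4, so deletions = 13 − 4 = 9.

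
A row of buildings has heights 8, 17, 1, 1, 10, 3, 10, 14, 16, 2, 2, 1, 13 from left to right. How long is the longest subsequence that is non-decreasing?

6

Track the smallest tail for each achievable length (allowing ties):
8 → extends → [8]
17 → extends → [8, 17]
1 → replaces 8 → [1, 17]
1 → replaces 17 → [1, 1]
10 → extends → [1, 1, 10]
3 → replaces 10 → [1, 1, 3]
10 → extends → [1, 1, 3, 10]
14 → extends → [1, 1, 3, 10, 14]
16 → extends → [1, 1, 3, 10, 14, 16]
2 → replaces 3 → [1, 1, 2, 10, 14, 16]
2 → replaces 10 → [1, 1, 2, 2, 14, 16]
1 → replaces 2 → [1, 1, 1, 2, 14, 16]
13 → replaces 14 → [1, 1, 1, 2, 13, 16]
Six tails, so the longest non-decreasing subsequence has length 6 (e.g. 1, 1, 10, 10, 14, 16).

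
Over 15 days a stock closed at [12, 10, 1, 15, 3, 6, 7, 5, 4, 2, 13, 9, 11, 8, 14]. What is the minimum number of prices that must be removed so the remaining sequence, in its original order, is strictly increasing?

8

Fewest deletions = n − (longest strictly increasing subsequence).
i:      1  2  3  4  5  6  7  8  9 10 11 12 13 14 15
a[i]:  12 10  1 15  3  6  7  5  4  2 13  9 11  8 14
dp:     1  1  1  2  2  3  4  3  3  2  5  5  6  5  7
max dp = 7, so deletions = 15 − 7 = 8.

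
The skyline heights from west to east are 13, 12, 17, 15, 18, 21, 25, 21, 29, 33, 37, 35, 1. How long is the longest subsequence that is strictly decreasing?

3

Let dp[i] be the longest strictly decreasing subsequence ending at i:
i:      1  2  3  4  5  6  7  8  9 10 11 12 13
a[i]:  13 12 17 15 18 21 25 21 29 33 37 35  1
dp:     1  2  1  2  1  1  1  2  1  1  1  2  3
Maximum is 3.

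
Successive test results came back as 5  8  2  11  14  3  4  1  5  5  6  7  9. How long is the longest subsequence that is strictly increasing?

7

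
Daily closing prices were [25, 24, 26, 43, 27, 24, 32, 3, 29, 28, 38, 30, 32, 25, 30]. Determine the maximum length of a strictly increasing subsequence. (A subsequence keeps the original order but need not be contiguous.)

Track the smallest tail for each achievable length (strict):
25 → extends → [25]
24 → replaces 25 → [24]
26 → extends → [24, 26]
43 → extends → [24, 26, 43]
27 → replaces 43 → [24, 26, 27]
24 → already a tail → [24, 26, 27]
32 → extends → [24, 26, 27, 32]
3 → replaces 24 → [3, 26, 27, 32]
29 → replaces 32 → [3, 26, 27, 29]
28 → replaces 29 → [3, 26, 27, 28]
38 → extends → [3, 26, 27, 28, 38]
30 → replaces 38 → [3, 26, 27, 28, 30]
32 → extends → [3, 26, 27, 28, 30, 32]
25 → replaces 26 → [3, 25, 27, 28, 30, 32]
30 → already a tail → [3, 25, 27, 28, 30, 32]
Six tails, so the longest strictly increasing subsequence has length 6 (e.g. 25, 26, 27, 29, 30, 32).

6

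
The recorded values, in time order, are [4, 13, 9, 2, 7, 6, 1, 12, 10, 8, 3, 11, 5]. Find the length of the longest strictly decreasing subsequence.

5

Let dp[i] be the longest strictly decreasing subsequence ending at i:
i:      1  2  3  4  5  6  7  8  9 10 11 12 13
a[i]:   4 13  9  2  7  6  1 12 10  8  3 11  5
dp:     1  1  2  3  3  4  5  2  3  4  5  3  5
Maximum is 5.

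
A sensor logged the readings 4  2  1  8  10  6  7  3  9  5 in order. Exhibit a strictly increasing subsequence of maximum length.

Patience tails give the LIS length; then backtrack through the dp parents:
4 → extends → [4]
2 → replaces 4 → [2]
1 → replaces 2 → [1]
8 → extends → [1, 8]
10 → extends → [1, 8, 10]
6 → replaces 8 → [1, 6, 10]
7 → replaces 10 → [1, 6, 7]
3 → replaces 6 → [1, 3, 7]
9 → extends → [1, 3, 7, 9]
5 → replaces 7 → [1, 3, 5, 9]
Length 4; one witness is 4, 6, 7, 9.

4, 6, 7, 9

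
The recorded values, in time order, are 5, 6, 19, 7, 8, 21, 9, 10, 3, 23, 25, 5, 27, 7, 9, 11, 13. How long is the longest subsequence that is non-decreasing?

9

Track the smallest tail for each achievable length (allowing ties):
5 → extends → [5]
6 → extends → [5, 6]
19 → extends → [5, 6, 19]
7 → replaces 19 → [5, 6, 7]
8 → extends → [5, 6, 7, 8]
21 → extends → [5, 6, 7, 8, 21]
9 → replaces 21 → [5, 6, 7, 8, 9]
10 → extends → [5, 6, 7, 8, 9, 10]
3 → replaces 5 → [3, 6, 7, 8, 9, 10]
23 → extends → [3, 6, 7, 8, 9, 10, 23]
25 → extends → [3, 6, 7, 8, 9, 10, 23, 25]
5 → replaces 6 → [3, 5, 7, 8, 9, 10, 23, 25]
27 → extends → [3, 5, 7, 8, 9, 10, 23, 25, 27]
7 → replaces 8 → [3, 5, 7, 7, 9, 10, 23, 25, 27]
9 → replaces 10 → [3, 5, 7, 7, 9, 9, 23, 25, 27]
11 → replaces 23 → [3, 5, 7, 7, 9, 9, 11, 25, 27]
13 → replaces 25 → [3, 5, 7, 7, 9, 9, 11, 13, 27]
Nine tails, so the longest non-decreasing subsequence has length 9 (e.g. 5, 6, 7, 8, 9, 10, 23, 25, 27).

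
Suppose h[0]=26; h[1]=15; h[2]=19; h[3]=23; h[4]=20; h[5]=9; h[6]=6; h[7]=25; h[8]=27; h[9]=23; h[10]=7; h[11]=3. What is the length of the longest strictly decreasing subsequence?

Negate each value so 'decreasing' becomes 'increasing', then run patience tails on the negated sequence:
-26 → extends → [-26]
-15 → extends → [-26, -15]
-19 → replaces -15 → [-26, -19]
-23 → replaces -19 → [-26, -23]
-20 → extends → [-26, -23, -20]
-9 → extends → [-26, -23, -20, -9]
-6 → extends → [-26, -23, -20, -9, -6]
-25 → replaces -23 → [-26, -25, -20, -9, -6]
-27 → replaces -26 → [-27, -25, -20, -9, -6]
-23 → replaces -20 → [-27, -25, -23, -9, -6]
-7 → replaces -6 → [-27, -25, -23, -9, -7]
-3 → extends → [-27, -25, -23, -9, -7, -3]
Six tails, so the longest strictly decreasing subsequence of the original has length 6.

6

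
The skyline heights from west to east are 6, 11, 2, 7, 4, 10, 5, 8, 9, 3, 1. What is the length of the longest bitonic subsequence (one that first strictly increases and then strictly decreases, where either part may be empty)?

inc[i] = longest strictly increasing subsequence ending at i; dec[i] = longest strictly decreasing subsequence starting at i:
i:      1  2  3  4  5  6  7  8  9 10 11
a[i]:   6 11  2  7  4 10  5  8  9  3  1
inc:    1  2  1  2  2  3  3  4  5  2  1
dec:    4  5  2  4  3  4  3  3  3  2  1
Best peak at i=9 (value 9): inc=5, dec=3, length 5+3−1 = 7.

7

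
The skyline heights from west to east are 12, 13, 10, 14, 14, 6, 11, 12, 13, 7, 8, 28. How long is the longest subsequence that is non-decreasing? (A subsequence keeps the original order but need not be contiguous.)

5

Let dp[i] be the length of the longest such subsequence ending at index i:
i:      1  2  3  4  5  6  7  8  9 10 11 12
a[i]:  12 13 10 14 14  6 11 12 13  7  8 28
dp:     1  2  1  3  4  1  2  3  4  2  3  5
Maximum dp value is 5.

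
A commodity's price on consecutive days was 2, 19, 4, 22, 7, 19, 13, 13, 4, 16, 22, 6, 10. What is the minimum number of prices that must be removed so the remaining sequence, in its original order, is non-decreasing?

Fewest deletions = n − (longest non-decreasing subsequence).
i:      1  2  3  4  5  6  7  8  9 10 11 12 13
a[i]:   2 19  4 22  7 19 13 13  4 16 22  6 10
dp:     1  2  2  3  3  4  4  5  3  6  7  4  5
max dp = 7, so deletions = 13 − 7 = 6.

6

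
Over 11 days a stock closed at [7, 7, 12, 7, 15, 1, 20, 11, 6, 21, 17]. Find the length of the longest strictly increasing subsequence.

5

Let dp[i] be the length of the longest such subsequence ending at index i:
i:      1  2  3  4  5  6  7  8  9 10 11
a[i]:   7  7 12  7 15  1 20 11  6 21 17
dp:     1  1  2  1  3  1  4  2  2  5  4
Maximum dp value is 5.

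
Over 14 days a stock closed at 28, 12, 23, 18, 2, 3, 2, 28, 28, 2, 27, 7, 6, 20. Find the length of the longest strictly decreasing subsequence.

Negate each value so 'decreasing' becomes 'increasing', then run patience tails on the negated sequence:
-28 → extends → [-28]
-12 → extends → [-28, -12]
-23 → replaces -12 → [-28, -23]
-18 → extends → [-28, -23, -18]
-2 → extends → [-28, -23, -18, -2]
-3 → replaces -2 → [-28, -23, -18, -3]
-2 → extends → [-28, -23, -18, -3, -2]
-28 → already a tail → [-28, -23, -18, -3, -2]
-28 → already a tail → [-28, -23, -18, -3, -2]
-2 → already a tail → [-28, -23, -18, -3, -2]
-27 → replaces -23 → [-28, -27, -18, -3, -2]
-7 → replaces -3 → [-28, -27, -18, -7, -2]
-6 → replaces -2 → [-28, -27, -18, -7, -6]
-20 → replaces -18 → [-28, -27, -20, -7, -6]
Five tails, so the longest strictly decreasing subsequence of the original has length 5.

5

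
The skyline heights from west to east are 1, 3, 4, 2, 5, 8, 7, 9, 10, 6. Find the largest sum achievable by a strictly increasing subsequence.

40

Let S[i] be the best sum of a strictly increasing subsequence ending at i:
i:      1  2  3  4  5  6  7  8  9 10
a[i]:   1  3  4  2  5  8  7  9 10  6
S:      1  4  8  3 13 21 20 30 40 19
Maximum is 40 (e.g. 1 + 3 + 4 + 5 + 8 + 9 + 10).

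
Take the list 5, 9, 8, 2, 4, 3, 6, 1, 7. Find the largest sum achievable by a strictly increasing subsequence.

19

Let S[i] be the best sum of a strictly increasing subsequence ending at i:
i:      1  2  3  4  5  6  7  8  9
a[i]:   5  9  8  2  4  3  6  1  7
S:      5 14 13  2  6  5 12  1 19
Maximum is 19 (e.g. 2 + 4 + 6 + 7).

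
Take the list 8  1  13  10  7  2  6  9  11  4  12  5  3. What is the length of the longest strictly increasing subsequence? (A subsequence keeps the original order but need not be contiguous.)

Track the smallest tail for each achievable length (strict):
8 → extends → [8]
1 → replaces 8 → [1]
13 → extends → [1, 13]
10 → replaces 13 → [1, 10]
7 → replaces 10 → [1, 7]
2 → replaces 7 → [1, 2]
6 → extends → [1, 2, 6]
9 → extends → [1, 2, 6, 9]
11 → extends → [1, 2, 6, 9, 11]
4 → replaces 6 → [1, 2, 4, 9, 11]
12 → extends → [1, 2, 4, 9, 11, 12]
5 → replaces 9 → [1, 2, 4, 5, 11, 12]
3 → replaces 4 → [1, 2, 3, 5, 11, 12]
Six tails, so the longest strictly increasing subsequence has length 6 (e.g. 1, 2, 6, 9, 11, 12).

6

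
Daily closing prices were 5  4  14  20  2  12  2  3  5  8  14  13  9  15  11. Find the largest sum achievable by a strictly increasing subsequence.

47

Let S[i] be the best sum of a strictly increasing subsequence ending at i:
i:      1  2  3  4  5  6  7  8  9 10 11 12 13 14 15
a[i]:   5  4 14 20  2 12  2  3  5  8 14 13  9 15 11
S:      5  4 19 39  2 17  2  5 10 18 32 31 27 47 38
Maximum is 47 (e.g. 2 + 3 + 5 + 8 + 14 + 15).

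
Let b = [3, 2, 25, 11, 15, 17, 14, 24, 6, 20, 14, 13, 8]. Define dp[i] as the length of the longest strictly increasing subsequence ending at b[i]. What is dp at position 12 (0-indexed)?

dp[i] = 1 + max{dp[j] : j<i, b[j]<b[i]} (or 1 if no such j):
i:      0  1  2  3  4  5  6  7  8  9 10 11 12
b[i]:   3  2 25 11 15 17 14 24  6 20 14 13  8
dp:     1  1  2  2  3  4  3  5  2  5  3  3  3
At index 12 the value is 3.

3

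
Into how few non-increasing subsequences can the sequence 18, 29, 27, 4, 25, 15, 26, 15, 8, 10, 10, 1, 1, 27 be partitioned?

4

Place each on the leftmost legal pile:
18 → new pile 1 (tops now [18])
29 → new pile 2 (tops now [18, 29])
27 → pile 2 (tops now [18, 27])
4 → pile 1 (tops now [4, 27])
25 → pile 2 (tops now [4, 25])
15 → pile 2 (tops now [4, 15])
26 → new pile 3 (tops now [4, 15, 26])
15 → pile 2 (tops now [4, 15, 26])
8 → pile 2 (tops now [4, 8, 26])
10 → pile 3 (tops now [4, 8, 10])
10 → pile 3 (tops now [4, 8, 10])
1 → pile 1 (tops now [1, 8, 10])
1 → pile 1 (tops now [1, 8, 10])
27 → new pile 4 (tops now [1, 8, 10, 27])
Four piles.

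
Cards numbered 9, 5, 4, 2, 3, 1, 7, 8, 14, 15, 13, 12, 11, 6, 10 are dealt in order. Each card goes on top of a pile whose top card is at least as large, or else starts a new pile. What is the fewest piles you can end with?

6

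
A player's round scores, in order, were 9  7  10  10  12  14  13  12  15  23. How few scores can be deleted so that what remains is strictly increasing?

4

Fewest deletions = n − (longest strictly increasing subsequence).
Patience tails:
9 → extends → [9]
7 → replaces 9 → [7]
10 → extends → [7, 10]
10 → already a tail → [7, 10]
12 → extends → [7, 10, 12]
14 → extends → [7, 10, 12, 14]
13 → replaces 14 → [7, 10, 12, 13]
12 → already a tail → [7, 10, 12, 13]
15 → extends → [7, 10, 12, 13, 15]
23 → extends → [7, 10, 12, 13, 15, 23]
Longest strictly increasing subsequence has length 6, so deletions = 10 − 6 = 4.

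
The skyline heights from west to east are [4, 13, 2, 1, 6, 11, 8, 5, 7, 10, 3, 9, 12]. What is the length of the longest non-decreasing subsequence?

5

Let dp[i] be the length of the longest such subsequence ending at index i:
i:      1  2  3  4  5  6  7  8  9 10 11 12 13
a[i]:   4 13  2  1  6 11  8  5  7 10  3  9 12
dp:     1  2  1  1  2  3  3  2  3  4  2  4  5
Maximum dp value is 5.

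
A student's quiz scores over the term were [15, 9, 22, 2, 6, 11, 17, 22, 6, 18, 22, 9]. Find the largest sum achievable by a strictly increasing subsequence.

Let S[i] be the best sum of a strictly increasing subsequence ending at i:
i:      1  2  3  4  5  6  7  8  9 10 11 12
a[i]:  15  9 22  2  6 11 17 22  6 18 22  9
S:     15  9 37  2  8 20 37 59  8 55 77 17
Maximum is 77 (e.g. 9 + 11 + 17 + 18 + 22).

77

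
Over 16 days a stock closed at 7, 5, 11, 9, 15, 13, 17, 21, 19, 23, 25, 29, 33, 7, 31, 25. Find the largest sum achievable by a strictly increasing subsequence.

181

Let S[i] be the best sum of a strictly increasing subsequence ending at i:
i:       1   2   3   4   5   6   7   8   9  10  11  12  13  14  15  16
a[i]:    7   5  11   9  15  13  17  21  19  23  25  29  33   7  31  25
S:       7   5  18  16  33  31  50  71  69  94 119 148 181  12 179 119
Maximum is 181 (e.g. 7 + 11 + 15 + 17 + 21 + 23 + 25 + 29 + 33).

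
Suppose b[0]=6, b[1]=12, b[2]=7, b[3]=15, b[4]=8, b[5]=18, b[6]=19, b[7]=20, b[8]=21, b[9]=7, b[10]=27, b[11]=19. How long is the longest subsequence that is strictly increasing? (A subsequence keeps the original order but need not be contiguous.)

8

Track the smallest tail for each achievable length (strict):
6 → extends → [6]
12 → extends → [6, 12]
7 → replaces 12 → [6, 7]
15 → extends → [6, 7, 15]
8 → replaces 15 → [6, 7, 8]
18 → extends → [6, 7, 8, 18]
19 → extends → [6, 7, 8, 18, 19]
20 → extends → [6, 7, 8, 18, 19, 20]
21 → extends → [6, 7, 8, 18, 19, 20, 21]
7 → already a tail → [6, 7, 8, 18, 19, 20, 21]
27 → extends → [6, 7, 8, 18, 19, 20, 21, 27]
19 → already a tail → [6, 7, 8, 18, 19, 20, 21, 27]
Eight tails, so the longest strictly increasing subsequence has length 8 (e.g. 6, 12, 15, 18, 19, 20, 21, 27).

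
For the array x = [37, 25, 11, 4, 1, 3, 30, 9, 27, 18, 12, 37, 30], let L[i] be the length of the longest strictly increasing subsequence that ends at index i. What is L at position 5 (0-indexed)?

dp[i] = 1 + max{dp[j] : j<i, x[j]<x[i]} (or 1 if no such j):
i:      0  1  2  3  4  5  6  7  8  9 10 11 12
x[i]:  37 25 11  4  1  3 30  9 27 18 12 37 30
dp:     1  1  1  1  1  2  3  3  4  4  4  5  5
At index 5 the value is 2.

2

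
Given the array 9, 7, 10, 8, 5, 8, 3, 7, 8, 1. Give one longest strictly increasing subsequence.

5, 7, 8

Patience tails give the LIS length; then backtrack through the dp parents:
9 → extends → [9]
7 → replaces 9 → [7]
10 → extends → [7, 10]
8 → replaces 10 → [7, 8]
5 → replaces 7 → [5, 8]
8 → already a tail → [5, 8]
3 → replaces 5 → [3, 8]
7 → replaces 8 → [3, 7]
8 → extends → [3, 7, 8]
1 → replaces 3 → [1, 7, 8]
Length 3; one witness is 5, 7, 8.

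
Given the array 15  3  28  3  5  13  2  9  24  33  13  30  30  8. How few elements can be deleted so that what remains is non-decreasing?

7

Fewest deletions = n − (longest non-decreasing subsequence).
i:      1  2  3  4  5  6  7  8  9 10 11 12 13 14
a[i]:  15  3 28  3  5 13  2  9 24 33 13 30 30  8
dp:     1  1  2  2  3  4  1  4  5  6  5  6  7  4
max dp = 7, so deletions = 14 − 7 = 7.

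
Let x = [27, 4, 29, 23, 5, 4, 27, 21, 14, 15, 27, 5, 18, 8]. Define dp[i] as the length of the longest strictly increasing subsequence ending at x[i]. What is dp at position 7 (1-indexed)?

dp[i] = 1 + max{dp[j] : j<i, x[j]<x[i]} (or 1 if no such j):
i:      1  2  3  4  5  6  7  8  9 10 11 12 13 14
x[i]:  27  4 29 23  5  4 27 21 14 15 27  5 18  8
dp:     1  1  2  2  2  1  3  3  3  4  5  2  5  3
At index 7 the value is 3.

3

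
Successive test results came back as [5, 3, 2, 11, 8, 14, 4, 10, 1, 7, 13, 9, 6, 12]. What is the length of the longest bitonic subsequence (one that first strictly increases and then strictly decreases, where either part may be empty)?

inc[i] = longest strictly increasing subsequence ending at i; dec[i] = longest strictly decreasing subsequence starting at i:
i:      1  2  3  4  5  6  7  8  9 10 11 12 13 14
a[i]:   5  3  2 11  8 14  4 10  1  7 13  9  6 12
inc:    1  1  1  2  2  3  2  3  1  3  4  4  3  5
dec:    4  3  2  4  3  4  2  3  1  2  3  2  1  1
Best peak at i=6 (value 14): inc=3, dec=4, length 3+4−1 = 6.

6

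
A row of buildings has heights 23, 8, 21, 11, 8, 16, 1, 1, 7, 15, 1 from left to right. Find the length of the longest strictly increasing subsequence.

3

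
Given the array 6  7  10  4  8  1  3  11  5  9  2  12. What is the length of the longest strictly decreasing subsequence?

4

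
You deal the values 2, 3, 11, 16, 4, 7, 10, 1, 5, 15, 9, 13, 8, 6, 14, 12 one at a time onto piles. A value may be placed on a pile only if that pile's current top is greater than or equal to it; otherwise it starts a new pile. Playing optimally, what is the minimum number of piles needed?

7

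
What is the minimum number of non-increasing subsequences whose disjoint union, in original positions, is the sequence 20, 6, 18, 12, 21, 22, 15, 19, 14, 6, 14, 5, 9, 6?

Place each on the leftmost legal pile:
20 → new pile 1 (tops now [20])
6 → pile 1 (tops now [6])
18 → new pile 2 (tops now [6, 18])
12 → pile 2 (tops now [6, 12])
21 → new pile 3 (tops now [6, 12, 21])
22 → new pile 4 (tops now [6, 12, 21, 22])
15 → pile 3 (tops now [6, 12, 15, 22])
19 → pile 4 (tops now [6, 12, 15, 19])
14 → pile 3 (tops now [6, 12, 14, 19])
6 → pile 1 (tops now [6, 12, 14, 19])
14 → pile 3 (tops now [6, 12, 14, 19])
5 → pile 1 (tops now [5, 12, 14, 19])
9 → pile 2 (tops now [5, 9, 14, 19])
6 → pile 2 (tops now [5, 6, 14, 19])
Four piles.

4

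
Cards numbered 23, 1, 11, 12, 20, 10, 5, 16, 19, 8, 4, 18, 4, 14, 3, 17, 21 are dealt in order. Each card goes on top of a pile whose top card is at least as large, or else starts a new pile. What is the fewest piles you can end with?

Place each on the leftmost legal pile:
23 → new pile 1 (tops now [23])
1 → pile 1 (tops now [1])
11 → new pile 2 (tops now [1, 11])
12 → new pile 3 (tops now [1, 11, 12])
20 → new pile 4 (tops now [1, 11, 12, 20])
10 → pile 2 (tops now [1, 10, 12, 20])
5 → pile 2 (tops now [1, 5, 12, 20])
16 → pile 4 (tops now [1, 5, 12, 16])
19 → new pile 5 (tops now [1, 5, 12, 16, 19])
8 → pile 3 (tops now [1, 5, 8, 16, 19])
4 → pile 2 (tops now [1, 4, 8, 16, 19])
18 → pile 5 (tops now [1, 4, 8, 16, 18])
4 → pile 2 (tops now [1, 4, 8, 16, 18])
14 → pile 4 (tops now [1, 4, 8, 14, 18])
3 → pile 2 (tops now [1, 3, 8, 14, 18])
17 → pile 5 (tops now [1, 3, 8, 14, 17])
21 → new pile 6 (tops now [1, 3, 8, 14, 17, 21])
Six piles.

6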